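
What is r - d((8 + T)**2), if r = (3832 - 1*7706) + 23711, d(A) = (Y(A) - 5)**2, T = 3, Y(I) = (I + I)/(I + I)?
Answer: 19821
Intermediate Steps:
Y(I) = 1 (Y(I) = (2*I)/((2*I)) = (2*I)*(1/(2*I)) = 1)
d(A) = 16 (d(A) = (1 - 5)**2 = (-4)**2 = 16)
r = 19837 (r = (3832 - 7706) + 23711 = -3874 + 23711 = 19837)
r - d((8 + T)**2) = 19837 - 1*16 = 19837 - 16 = 19821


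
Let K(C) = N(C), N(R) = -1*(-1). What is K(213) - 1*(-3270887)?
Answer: 3270888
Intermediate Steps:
N(R) = 1
K(C) = 1
K(213) - 1*(-3270887) = 1 - 1*(-3270887) = 1 + 3270887 = 3270888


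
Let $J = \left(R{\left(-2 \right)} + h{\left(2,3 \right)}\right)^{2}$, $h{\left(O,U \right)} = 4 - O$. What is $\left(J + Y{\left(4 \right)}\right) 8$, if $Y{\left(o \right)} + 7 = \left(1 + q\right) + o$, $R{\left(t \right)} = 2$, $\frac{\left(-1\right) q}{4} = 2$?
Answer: $48$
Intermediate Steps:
$q = -8$ ($q = \left(-4\right) 2 = -8$)
$Y{\left(o \right)} = -14 + o$ ($Y{\left(o \right)} = -7 + \left(\left(1 - 8\right) + o\right) = -7 + \left(-7 + o\right) = -14 + o$)
$J = 16$ ($J = \left(2 + \left(4 - 2\right)\right)^{2} = \left(2 + 2\right)^{2} = 4^{2} = 16$)
$\left(J + Y{\left(4 \right)}\right) 8 = \left(16 + \left(-14 + 4\right)\right) 8 = \left(16 - 10\right) 8 = 6 \cdot 8 = 48$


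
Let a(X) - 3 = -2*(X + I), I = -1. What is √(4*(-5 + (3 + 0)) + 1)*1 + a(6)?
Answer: -7 + I*√7 ≈ -7.0 + 2.6458*I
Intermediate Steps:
a(X) = 5 - 2*X (a(X) = 3 - 2*(X - 1) = 3 - 2*(-1 + X) = 3 + (2 - 2*X) = 5 - 2*X)
√(4*(-5 + (3 + 0)) + 1)*1 + a(6) = √(4*(-5 + (3 + 0)) + 1)*1 + (5 - 2*6) = √(4*(-5 + 3) + 1)*1 + (5 - 12) = √(4*(-2) + 1)*1 - 7 = √(-8 + 1)*1 - 7 = √(-7)*1 - 7 = (I*√7)*1 - 7 = I*√7 - 7 = -7 + I*√7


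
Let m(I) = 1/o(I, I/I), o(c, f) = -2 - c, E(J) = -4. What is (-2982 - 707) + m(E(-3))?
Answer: -7377/2 ≈ -3688.5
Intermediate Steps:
m(I) = 1/(-2 - I)
(-2982 - 707) + m(E(-3)) = (-2982 - 707) - 1/(2 - 4) = -3689 - 1/(-2) = -3689 - 1*(-1/2) = -3689 + 1/2 = -7377/2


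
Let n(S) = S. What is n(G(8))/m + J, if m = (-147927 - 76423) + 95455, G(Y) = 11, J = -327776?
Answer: -42248687531/128895 ≈ -3.2778e+5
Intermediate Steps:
m = -128895 (m = -224350 + 95455 = -128895)
n(G(8))/m + J = 11/(-128895) - 327776 = 11*(-1/128895) - 327776 = -11/128895 - 327776 = -42248687531/128895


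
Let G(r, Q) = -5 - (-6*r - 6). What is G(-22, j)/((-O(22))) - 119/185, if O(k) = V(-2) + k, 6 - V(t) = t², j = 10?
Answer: 21379/4440 ≈ 4.8151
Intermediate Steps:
V(t) = 6 - t²
G(r, Q) = 1 + 6*r (G(r, Q) = -5 - (-6 - 6*r) = -5 + (6 + 6*r) = 1 + 6*r)
O(k) = 2 + k (O(k) = (6 - 1*(-2)²) + k = (6 - 1*4) + k = (6 - 4) + k = 2 + k)
G(-22, j)/((-O(22))) - 119/185 = (1 + 6*(-22))/((-(2 + 22))) - 119/185 = (1 - 132)/((-1*24)) - 119*1/185 = -131/(-24) - 119/185 = -131*(-1/24) - 119/185 = 131/24 - 119/185 = 21379/4440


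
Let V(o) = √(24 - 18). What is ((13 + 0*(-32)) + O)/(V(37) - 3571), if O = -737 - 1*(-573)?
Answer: 539221/12752035 + 151*√6/12752035 ≈ 0.042314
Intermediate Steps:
O = -164 (O = -737 + 573 = -164)
V(o) = √6
((13 + 0*(-32)) + O)/(V(37) - 3571) = ((13 + 0*(-32)) - 164)/(√6 - 3571) = ((13 + 0) - 164)/(-3571 + √6) = (13 - 164)/(-3571 + √6) = -151/(-3571 + √6)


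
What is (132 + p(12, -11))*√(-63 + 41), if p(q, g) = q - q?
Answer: 132*I*√22 ≈ 619.13*I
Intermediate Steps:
p(q, g) = 0
(132 + p(12, -11))*√(-63 + 41) = (132 + 0)*√(-63 + 41) = 132*√(-22) = 132*(I*√22) = 132*I*√22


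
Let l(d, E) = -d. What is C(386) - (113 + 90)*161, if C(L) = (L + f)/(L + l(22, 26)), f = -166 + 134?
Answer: -5948129/182 ≈ -32682.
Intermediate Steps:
f = -32
C(L) = (-32 + L)/(-22 + L) (C(L) = (L - 32)/(L - 1*22) = (-32 + L)/(L - 22) = (-32 + L)/(-22 + L))
C(386) - (113 + 90)*161 = (-32 + 386)/(-22 + 386) - (113 + 90)*161 = 354/364 - 203*161 = (1/364)*354 - 1*32683 = 177/182 - 32683 = -5948129/182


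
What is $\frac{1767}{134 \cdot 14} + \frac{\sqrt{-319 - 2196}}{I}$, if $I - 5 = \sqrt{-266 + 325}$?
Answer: $\frac{1767}{1876} - \frac{5 i \sqrt{2515}}{34} + \frac{i \sqrt{148385}}{34} \approx 0.9419 + 3.9547 i$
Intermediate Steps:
$I = 5 + \sqrt{59}$ ($I = 5 + \sqrt{-266 + 325} = 5 + \sqrt{59} \approx 12.681$)
$\frac{1767}{134 \cdot 14} + \frac{\sqrt{-319 - 2196}}{I} = \frac{1767}{134 \cdot 14} + \frac{\sqrt{-319 - 2196}}{5 + \sqrt{59}} = \frac{1767}{1876} + \frac{\sqrt{-2515}}{5 + \sqrt{59}} = 1767 \cdot \frac{1}{1876} + \frac{i \sqrt{2515}}{5 + \sqrt{59}} = \frac{1767}{1876} + \frac{i \sqrt{2515}}{5 + \sqrt{59}}$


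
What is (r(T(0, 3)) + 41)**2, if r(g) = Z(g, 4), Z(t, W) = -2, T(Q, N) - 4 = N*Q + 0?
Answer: 1521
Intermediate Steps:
T(Q, N) = 4 + N*Q (T(Q, N) = 4 + (N*Q + 0) = 4 + N*Q)
r(g) = -2
(r(T(0, 3)) + 41)**2 = (-2 + 41)**2 = 39**2 = 1521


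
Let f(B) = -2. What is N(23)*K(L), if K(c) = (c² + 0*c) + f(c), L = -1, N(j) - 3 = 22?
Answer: -25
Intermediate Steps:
N(j) = 25 (N(j) = 3 + 22 = 25)
K(c) = -2 + c² (K(c) = (c² + 0*c) - 2 = (c² + 0) - 2 = c² - 2 = -2 + c²)
N(23)*K(L) = 25*(-2 + (-1)²) = 25*(-2 + 1) = 25*(-1) = -25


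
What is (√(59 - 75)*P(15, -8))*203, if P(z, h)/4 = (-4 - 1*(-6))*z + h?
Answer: 71456*I ≈ 71456.0*I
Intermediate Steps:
P(z, h) = 4*h + 8*z (P(z, h) = 4*((-4 - 1*(-6))*z + h) = 4*((-4 + 6)*z + h) = 4*(2*z + h) = 4*(h + 2*z) = 4*h + 8*z)
(√(59 - 75)*P(15, -8))*203 = (√(59 - 75)*(4*(-8) + 8*15))*203 = (√(-16)*(-32 + 120))*203 = ((4*I)*88)*203 = (352*I)*203 = 71456*I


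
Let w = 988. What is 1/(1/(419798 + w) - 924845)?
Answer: -420786/389161828169 ≈ -1.0813e-6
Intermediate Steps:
1/(1/(419798 + w) - 924845) = 1/(1/(419798 + 988) - 924845) = 1/(1/420786 - 924845) = 1/(-389161828169/420786) = -420786/389161828169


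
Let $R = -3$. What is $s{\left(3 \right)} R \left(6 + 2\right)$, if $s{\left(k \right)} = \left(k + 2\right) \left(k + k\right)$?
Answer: $-720$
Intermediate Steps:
$s{\left(k \right)} = 2 k \left(2 + k\right)$ ($s{\left(k \right)} = \left(2 + k\right) 2 k = 2 k \left(2 + k\right)$)
$s{\left(3 \right)} R \left(6 + 2\right) = 2 \cdot 3 \left(2 + 3\right) \left(- 3 \left(6 + 2\right)\right) = 2 \cdot 3 \cdot 5 \left(\left(-3\right) 8\right) = 30 \left(-24\right) = -720$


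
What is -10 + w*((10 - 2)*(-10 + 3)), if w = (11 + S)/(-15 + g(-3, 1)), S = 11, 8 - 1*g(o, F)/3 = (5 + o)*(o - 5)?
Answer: -1802/57 ≈ -31.614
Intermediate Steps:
g(o, F) = 24 - 3*(-5 + o)*(5 + o) (g(o, F) = 24 - 3*(5 + o)*(o - 5) = 24 - 3*(5 + o)*(-5 + o) = 24 - 3*(-5 + o)*(5 + o))
w = 22/57 (w = (11 + 11)/(-15 + (99 - 3*(-3)²)) = 22/(-15 + (99 - 3*9)) = 22/(-15 + (99 - 27)) = 22/(-15 + 72) = 22/57 ≈ 0.38596)
-10 + w*((10 - 2)*(-10 + 3)) = -10 + 22*((10 - 2)*(-10 + 3))/57 = -10 + 22*(8*(-7))/57 = -10 + (22/57)*(-56) = -10 - 1232/57 = -1802/57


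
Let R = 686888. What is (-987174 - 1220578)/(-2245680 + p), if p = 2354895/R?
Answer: 1516478355776/1542528288945 ≈ 0.98311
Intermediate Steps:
p = 2354895/686888 ≈ 3.4284
(-987174 - 1220578)/(-2245680 + p) = (-987174 - 1220578)/(-2245680 + 2354895/686888) = -2207752/(-1542528288945/686888) = -2207752*(-686888/1542528288945) = 1516478355776/1542528288945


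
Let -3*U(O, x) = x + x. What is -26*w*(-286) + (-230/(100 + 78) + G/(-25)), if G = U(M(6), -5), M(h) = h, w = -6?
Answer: -59564263/1335 ≈ -44617.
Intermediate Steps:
U(O, x) = -2*x/3 (U(O, x) = -(x + x)/3 = -2*x/3)
G = 10/3 (G = -2/3*(-5) = 10/3 ≈ 3.3333)
-26*w*(-286) + (-230/(100 + 78) + G/(-25)) = -26*(-6)*(-286) + (-230/(100 + 78) + (10/3)/(-25)) = 156*(-286) + (-230/178 + (10/3)*(-1/25)) = -44616 + (-230*1/178 - 2/15) = -44616 + (-115/89 - 2/15) = -44616 - 1903/1335 = -59564263/1335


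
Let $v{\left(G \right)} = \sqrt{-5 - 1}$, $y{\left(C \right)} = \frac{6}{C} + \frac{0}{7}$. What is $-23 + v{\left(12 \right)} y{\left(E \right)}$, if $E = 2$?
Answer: $-23 + 3 i \sqrt{6} \approx -23.0 + 7.3485 i$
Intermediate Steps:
$y{\left(C \right)} = \frac{6}{C}$ ($y{\left(C \right)} = \frac{6}{C} + 0 \cdot \frac{1}{7} = \frac{6}{C} + 0 = \frac{6}{C}$)
$v{\left(G \right)} = i \sqrt{6}$ ($v{\left(G \right)} = \sqrt{-6} = i \sqrt{6}$)
$-23 + v{\left(12 \right)} y{\left(E \right)} = -23 + i \sqrt{6} \cdot \frac{6}{2} = -23 + i \sqrt{6} \cdot 6 \cdot \frac{1}{2} = -23 + i \sqrt{6} \cdot 3 = -23 + 3 i \sqrt{6}$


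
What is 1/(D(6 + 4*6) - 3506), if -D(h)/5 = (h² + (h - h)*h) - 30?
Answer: -1/7856 ≈ -0.00012729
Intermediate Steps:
D(h) = 150 - 5*h² (D(h) = -5*((h² + (h - h)*h) - 30) = -5*((h² + 0*h) - 30) = -5*((h² + 0) - 30) = -5*(h² - 30) = -5*(-30 + h²) = 150 - 5*h²)
1/(D(6 + 4*6) - 3506) = 1/((150 - 5*(6 + 4*6)²) - 3506) = 1/((150 - 5*(6 + 24)²) - 3506) = 1/((150 - 5*30²) - 3506) = 1/((150 - 5*900) - 3506) = 1/((150 - 4500) - 3506) = 1/(-4350 - 3506) = 1/(-7856) = -1/7856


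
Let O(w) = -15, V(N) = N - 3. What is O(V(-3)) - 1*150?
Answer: -165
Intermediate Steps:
V(N) = -3 + N
O(V(-3)) - 1*150 = -15 - 1*150 = -15 - 150 = -165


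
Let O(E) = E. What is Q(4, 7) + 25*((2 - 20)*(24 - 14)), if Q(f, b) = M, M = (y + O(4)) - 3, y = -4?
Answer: -4503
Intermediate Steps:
M = -3 (M = (-4 + 4) - 3 = 0 - 3 = -3)
Q(f, b) = -3
Q(4, 7) + 25*((2 - 20)*(24 - 14)) = -3 + 25*((2 - 20)*(24 - 14)) = -3 + 25*(-18*10) = -3 + 25*(-180) = -3 - 4500 = -4503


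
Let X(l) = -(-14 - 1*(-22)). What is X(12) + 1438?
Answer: 1430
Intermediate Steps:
X(l) = -8 (X(l) = -(-14 + 22) = -1*8 = -8)
X(12) + 1438 = -8 + 1438 = 1430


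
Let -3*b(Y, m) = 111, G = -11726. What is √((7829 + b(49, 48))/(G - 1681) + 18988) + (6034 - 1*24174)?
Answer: -18140 + 2*√853235972967/13407 ≈ -18002.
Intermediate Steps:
b(Y, m) = -37 (b(Y, m) = -⅓*111 = -37)
√((7829 + b(49, 48))/(G - 1681) + 18988) + (6034 - 1*24174) = √((7829 - 37)/(-11726 - 1681) + 18988) + (6034 - 1*24174) = √(7792/(-13407) + 18988) + (6034 - 24174) = √(7792*(-1/13407) + 18988) - 18140 = √(-7792/13407 + 18988) - 18140 = √(254564324/13407) - 18140 = 2*√853235972967/13407 - 18140 = -18140 + 2*√853235972967/13407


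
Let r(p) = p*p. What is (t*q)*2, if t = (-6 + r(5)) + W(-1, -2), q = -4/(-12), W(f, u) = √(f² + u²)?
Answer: 38/3 + 2*√5/3 ≈ 14.157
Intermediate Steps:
r(p) = p²
q = ⅓ (q = -4*(-1/12) = ⅓ ≈ 0.33333)
t = 19 + √5 (t = (-6 + 5²) + √((-1)² + (-2)²) = (-6 + 25) + √(1 + 4) = 19 + √5 ≈ 21.236)
(t*q)*2 = ((19 + √5)*(⅓))*2 = (19/3 + √5/3)*2 = 38/3 + 2*√5/3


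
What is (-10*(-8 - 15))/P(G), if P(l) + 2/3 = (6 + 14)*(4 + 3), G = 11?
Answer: 345/209 ≈ 1.6507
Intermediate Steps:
P(l) = 418/3 (P(l) = -⅔ + (6 + 14)*(4 + 3) = -⅔ + 20*7 = -⅔ + 140 = 418/3)
(-10*(-8 - 15))/P(G) = (-10*(-8 - 15))/(418/3) = -10*(-23)*(3/418) = 230*(3/418) = 345/209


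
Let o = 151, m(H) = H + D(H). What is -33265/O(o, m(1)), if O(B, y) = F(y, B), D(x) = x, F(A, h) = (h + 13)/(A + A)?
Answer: -33265/41 ≈ -811.34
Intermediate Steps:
F(A, h) = (13 + h)/(2*A) (F(A, h) = (13 + h)/((2*A)) = (13 + h)*(1/(2*A)) = (13 + h)/(2*A))
m(H) = 2*H (m(H) = H + H = 2*H)
O(B, y) = (13 + B)/(2*y)
-33265/O(o, m(1)) = -33265*4/(13 + 151) = -33265/((½)*164/2) = -33265/((½)*(½)*164) = -33265/41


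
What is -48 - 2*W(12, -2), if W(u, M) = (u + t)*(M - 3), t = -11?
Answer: -38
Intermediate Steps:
W(u, M) = (-11 + u)*(-3 + M) (W(u, M) = (u - 11)*(M - 3) = (-11 + u)*(-3 + M))
-48 - 2*W(12, -2) = -48 - 2*(33 - 11*(-2) - 3*12 - 2*12) = -48 - 2*(33 + 22 - 36 - 24) = -48 - 2*(-5) = -48 + 10 = -38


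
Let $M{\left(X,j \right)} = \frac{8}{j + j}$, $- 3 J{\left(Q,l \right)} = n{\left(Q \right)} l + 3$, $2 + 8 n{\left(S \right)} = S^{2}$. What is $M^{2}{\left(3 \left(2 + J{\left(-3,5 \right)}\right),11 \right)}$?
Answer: $\frac{16}{121} \approx 0.13223$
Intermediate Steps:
$n{\left(S \right)} = - \frac{1}{4} + \frac{S^{2}}{8}$
$J{\left(Q,l \right)} = -1 - \frac{l \left(- \frac{1}{4} + \frac{Q^{2}}{8}\right)}{3}$ ($J{\left(Q,l \right)} = - \frac{\left(- \frac{1}{4} + \frac{Q^{2}}{8}\right) l + 3}{3} = - \frac{l \left(- \frac{1}{4} + \frac{Q^{2}}{8}\right) + 3}{3} = - \frac{3 + l \left(- \frac{1}{4} + \frac{Q^{2}}{8}\right)}{3} = -1 - \frac{l \left(- \frac{1}{4} + \frac{Q^{2}}{8}\right)}{3}$)
$M{\left(X,j \right)} = \frac{4}{j}$ ($M{\left(X,j \right)} = \frac{8}{2 j} = 8 \frac{1}{2 j} = \frac{4}{j}$)
$M^{2}{\left(3 \left(2 + J{\left(-3,5 \right)}\right),11 \right)} = \left(\frac{4}{11}\right)^{2} = \frac{16}{121}$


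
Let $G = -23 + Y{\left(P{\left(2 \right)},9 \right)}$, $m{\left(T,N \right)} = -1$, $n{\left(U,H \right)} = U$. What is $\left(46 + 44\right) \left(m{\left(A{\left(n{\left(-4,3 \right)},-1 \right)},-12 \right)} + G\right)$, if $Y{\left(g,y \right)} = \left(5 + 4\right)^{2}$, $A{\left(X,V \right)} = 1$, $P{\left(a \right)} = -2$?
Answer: $5130$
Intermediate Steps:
$Y{\left(g,y \right)} = 81$ ($Y{\left(g,y \right)} = 9^{2} = 81$)
$G = 58$ ($G = -23 + 81 = 58$)
$\left(46 + 44\right) \left(m{\left(A{\left(n{\left(-4,3 \right)},-1 \right)},-12 \right)} + G\right) = \left(46 + 44\right) \left(-1 + 58\right) = 90 \cdot 57 = 5130$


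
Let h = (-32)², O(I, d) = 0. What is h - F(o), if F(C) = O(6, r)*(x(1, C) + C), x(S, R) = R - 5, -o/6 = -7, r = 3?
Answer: 1024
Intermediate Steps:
o = 42 (o = -6*(-7) = 42)
x(S, R) = -5 + R
h = 1024
F(C) = 0 (F(C) = 0*((-5 + C) + C) = 0*(-5 + 2*C) = 0)
h - F(o) = 1024 - 1*0 = 1024 + 0 = 1024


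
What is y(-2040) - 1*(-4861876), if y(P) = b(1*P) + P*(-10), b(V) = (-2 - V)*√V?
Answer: 4882276 + 4076*I*√510 ≈ 4.8823e+6 + 92049.0*I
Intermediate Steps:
b(V) = √V*(-2 - V)
y(P) = -10*P + √P*(-2 - P) (y(P) = √(1*P)*(-2 - P) + P*(-10) = √P*(-2 - P) - 10*P = -10*P + √P*(-2 - P))
y(-2040) - 1*(-4861876) = (-10*(-2040) - √(-2040)*(2 - 2040)) - 1*(-4861876) = (20400 - 1*2*I*√510*(-2038)) + 4861876 = (20400 + 4076*I*√510) + 4861876 = 4882276 + 4076*I*√510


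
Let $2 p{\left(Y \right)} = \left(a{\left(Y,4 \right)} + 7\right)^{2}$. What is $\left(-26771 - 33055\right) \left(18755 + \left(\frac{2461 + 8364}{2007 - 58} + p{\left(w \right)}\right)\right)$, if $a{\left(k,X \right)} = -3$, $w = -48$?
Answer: $- \frac{2188429815312}{1949} \approx -1.1228 \cdot 10^{9}$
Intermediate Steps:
$p{\left(Y \right)} = 8$ ($p{\left(Y \right)} = \frac{\left(-3 + 7\right)^{2}}{2} = \frac{4^{2}}{2} = \frac{1}{2} \cdot 16 = 8$)
$\left(-26771 - 33055\right) \left(18755 + \left(\frac{2461 + 8364}{2007 - 58} + p{\left(w \right)}\right)\right) = \left(-26771 - 33055\right) \left(18755 + \left(\frac{2461 + 8364}{2007 - 58} + 8\right)\right) = - 59826 \left(18755 + \left(\frac{10825}{1949} + 8\right)\right) = - 59826 \left(18755 + \frac{26417}{1949}\right) = \left(-59826\right) \frac{36579912}{1949} = - \frac{2188429815312}{1949}$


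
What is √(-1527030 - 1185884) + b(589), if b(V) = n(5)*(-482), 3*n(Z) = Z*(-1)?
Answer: 2410/3 + I*√2712914 ≈ 803.33 + 1647.1*I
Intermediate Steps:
n(Z) = -Z/3 (n(Z) = (Z*(-1))/3 = (-Z)/3 = -Z/3)
b(V) = 2410/3 (b(V) = -⅓*5*(-482) = -5/3*(-482) = 2410/3)
√(-1527030 - 1185884) + b(589) = √(-1527030 - 1185884) + 2410/3 = √(-2712914) + 2410/3 = I*√2712914 + 2410/3 = 2410/3 + I*√2712914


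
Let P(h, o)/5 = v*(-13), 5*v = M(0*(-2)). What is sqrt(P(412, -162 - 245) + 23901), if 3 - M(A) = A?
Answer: sqrt(23862) ≈ 154.47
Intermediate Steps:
M(A) = 3 - A
v = 3/5 (v = (3 - 0*(-2))/5 = (3 - 1*0)/5 = (3 + 0)/5 = (1/5)*3 = 3/5 ≈ 0.60000)
P(h, o) = -39 (P(h, o) = 5*((3/5)*(-13)) = 5*(-39/5) = -39)
sqrt(P(412, -162 - 245) + 23901) = sqrt(-39 + 23901) = sqrt(23862)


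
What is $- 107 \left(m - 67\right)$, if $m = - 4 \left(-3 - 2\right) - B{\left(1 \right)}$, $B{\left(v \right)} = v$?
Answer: $5136$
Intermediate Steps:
$m = 19$ ($m = - 4 \left(-3 - 2\right) - 1 = \left(-4\right) \left(-5\right) - 1 = 20 - 1 = 19$)
$- 107 \left(m - 67\right) = - 107 \left(19 - 67\right) = \left(-107\right) \left(-48\right) = 5136$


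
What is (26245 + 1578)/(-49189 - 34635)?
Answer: -27823/83824 ≈ -0.33192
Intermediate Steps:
(26245 + 1578)/(-49189 - 34635) = 27823/(-83824) = 27823*(-1/83824) = -27823/83824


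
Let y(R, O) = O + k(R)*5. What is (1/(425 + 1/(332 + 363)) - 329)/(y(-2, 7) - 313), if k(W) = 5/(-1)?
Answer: 97178009/97769456 ≈ 0.99395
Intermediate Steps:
k(W) = -5 (k(W) = 5*(-1) = -5)
y(R, O) = -25 + O (y(R, O) = O - 5*5 = O - 25 = -25 + O)
(1/(425 + 1/(332 + 363)) - 329)/(y(-2, 7) - 313) = (1/(425 + 1/(332 + 363)) - 329)/((-25 + 7) - 313) = (1/(425 + 1/695) - 329)/(-18 - 313) = (1/(425 + 1/695) - 329)/(-331) = (1/(295376/695) - 329)*(-1/331) = (695/295376 - 329)*(-1/331) = -97178009/295376*(-1/331) = 97178009/97769456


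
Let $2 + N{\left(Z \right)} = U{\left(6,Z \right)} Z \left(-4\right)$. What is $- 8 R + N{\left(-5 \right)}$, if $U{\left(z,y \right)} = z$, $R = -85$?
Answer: $798$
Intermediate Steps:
$N{\left(Z \right)} = -2 - 24 Z$ ($N{\left(Z \right)} = -2 + 6 Z \left(-4\right) = -2 - 24 Z$)
$- 8 R + N{\left(-5 \right)} = \left(-8\right) \left(-85\right) - -118 = 680 + \left(-2 + 120\right) = 680 + 118 = 798$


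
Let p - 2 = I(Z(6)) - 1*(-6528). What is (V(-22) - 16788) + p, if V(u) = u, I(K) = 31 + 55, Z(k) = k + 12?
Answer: -10194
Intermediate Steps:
Z(k) = 12 + k
I(K) = 86
p = 6616 (p = 2 + (86 - 1*(-6528)) = 2 + (86 + 6528) = 2 + 6614 = 6616)
(V(-22) - 16788) + p = (-22 - 16788) + 6616 = -16810 + 6616 = -10194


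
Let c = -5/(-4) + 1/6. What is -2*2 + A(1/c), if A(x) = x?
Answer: -56/17 ≈ -3.2941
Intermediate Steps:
c = 17/12 (c = -5*(-¼) + 1*(⅙) = 5/4 + ⅙ = 17/12 ≈ 1.4167)
-2*2 + A(1/c) = -2*2 + 1/(17/12) = -4 + 12/17 = -56/17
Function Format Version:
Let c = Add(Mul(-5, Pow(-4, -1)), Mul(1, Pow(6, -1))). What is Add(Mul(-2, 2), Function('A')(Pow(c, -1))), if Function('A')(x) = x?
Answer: Rational(-56, 17) ≈ -3.2941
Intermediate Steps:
c = Rational(17, 12) (c = Add(Mul(-5, Rational(-1, 4)), Mul(1, Rational(1, 6))) = Add(Rational(5, 4), Rational(1, 6)) = Rational(17, 12) ≈ 1.4167)
Add(Mul(-2, 2), Function('A')(Pow(c, -1))) = Add(Mul(-2, 2), Pow(Rational(17, 12), -1)) = Add(-4, Rational(12, 17)) = Rational(-56, 17)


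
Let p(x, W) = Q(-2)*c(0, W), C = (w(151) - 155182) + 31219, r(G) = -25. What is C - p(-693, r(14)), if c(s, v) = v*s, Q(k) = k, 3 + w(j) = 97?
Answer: -123869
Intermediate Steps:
w(j) = 94 (w(j) = -3 + 97 = 94)
C = -123869 (C = (94 - 155182) + 31219 = -155088 + 31219 = -123869)
c(s, v) = s*v
p(x, W) = 0 (p(x, W) = -0*W = -2*0 = 0)
C - p(-693, r(14)) = -123869 - 1*0 = -123869 + 0 = -123869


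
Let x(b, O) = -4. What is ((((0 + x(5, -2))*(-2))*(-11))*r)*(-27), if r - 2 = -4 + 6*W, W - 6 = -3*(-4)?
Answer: 251856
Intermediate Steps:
W = 18 (W = 6 - 3*(-4) = 6 + 12 = 18)
r = 106 (r = 2 + (-4 + 6*18) = 2 + (-4 + 108) = 2 + 104 = 106)
((((0 + x(5, -2))*(-2))*(-11))*r)*(-27) = ((((0 - 4)*(-2))*(-11))*106)*(-27) = ((-4*(-2)*(-11))*106)*(-27) = ((8*(-11))*106)*(-27) = -88*106*(-27) = -9328*(-27) = 251856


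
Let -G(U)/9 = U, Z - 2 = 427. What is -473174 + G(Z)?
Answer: -477035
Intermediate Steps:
Z = 429 (Z = 2 + 427 = 429)
G(U) = -9*U
-473174 + G(Z) = -473174 - 9*429 = -473174 - 3861 = -477035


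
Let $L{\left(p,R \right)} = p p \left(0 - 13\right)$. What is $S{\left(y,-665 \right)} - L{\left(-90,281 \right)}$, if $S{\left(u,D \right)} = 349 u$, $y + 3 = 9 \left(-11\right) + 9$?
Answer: $72843$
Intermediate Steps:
$L{\left(p,R \right)} = - 13 p^{2}$ ($L{\left(p,R \right)} = p^{2} \left(-13\right) = - 13 p^{2}$)
$y = -93$ ($y = -3 + \left(9 \left(-11\right) + 9\right) = -3 + \left(-99 + 9\right) = -3 - 90 = -93$)
$S{\left(y,-665 \right)} - L{\left(-90,281 \right)} = 349 \left(-93\right) - - 13 \left(-90\right)^{2} = -32457 - \left(-13\right) 8100 = -32457 - -105300 = -32457 + 105300 = 72843$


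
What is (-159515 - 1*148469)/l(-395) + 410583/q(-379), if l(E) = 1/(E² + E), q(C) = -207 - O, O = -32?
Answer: -8388021646583/175 ≈ -4.7932e+10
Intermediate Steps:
q(C) = -175 (q(C) = -207 - 1*(-32) = -207 + 32 = -175)
l(E) = 1/(E + E²)
(-159515 - 1*148469)/l(-395) + 410583/q(-379) = (-159515 - 1*148469)/((1/((-395)*(1 - 395)))) + 410583/(-175) = (-159515 - 148469)/((-1/395/(-394))) + 410583*(-1/175) = -307984/((-1/395*(-1/394))) - 410583/175 = -307984/1/155630 - 410583/175 = -307984*155630 - 410583/175 = -47931549920 - 410583/175 = -8388021646583/175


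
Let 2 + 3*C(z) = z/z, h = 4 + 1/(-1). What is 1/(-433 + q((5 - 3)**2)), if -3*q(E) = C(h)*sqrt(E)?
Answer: -9/3895 ≈ -0.0023107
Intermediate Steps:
h = 3 (h = 4 - 1 = 3)
C(z) = -1/3 (C(z) = -2/3 + (z/z)/3 = -2/3 + (1/3)*1 = -2/3 + 1/3 = -1/3)
q(E) = sqrt(E)/9 (q(E) = -(-1)*sqrt(E)/9 = sqrt(E)/9)
1/(-433 + q((5 - 3)**2)) = 1/(-433 + sqrt((5 - 3)**2)/9) = 1/(-433 + sqrt(2**2)/9) = 1/(-433 + sqrt(4)/9) = 1/(-433 + (1/9)*2) = 1/(-433 + 2/9) = 1/(-3895/9) = -9/3895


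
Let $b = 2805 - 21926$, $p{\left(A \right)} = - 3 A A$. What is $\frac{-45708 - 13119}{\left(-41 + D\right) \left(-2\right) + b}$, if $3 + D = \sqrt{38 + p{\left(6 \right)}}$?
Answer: $\frac{159950613}{51750767} - \frac{117654 i \sqrt{70}}{362255369} \approx 3.0908 - 0.0027173 i$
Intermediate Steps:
$p{\left(A \right)} = - 3 A^{2}$
$b = -19121$ ($b = 2805 - 21926 = -19121$)
$D = -3 + i \sqrt{70}$ ($D = -3 + \sqrt{38 - 3 \cdot 6^{2}} = -3 + \sqrt{38 - 108} = -3 + \sqrt{-70} = -3 + i \sqrt{70} \approx -3.0 + 8.3666 i$)
$\frac{-45708 - 13119}{\left(-41 + D\right) \left(-2\right) + b} = \frac{-45708 - 13119}{\left(-41 - \left(3 - i \sqrt{70}\right)\right) \left(-2\right) - 19121} = - \frac{58827}{\left(-44 + i \sqrt{70}\right) \left(-2\right) - 19121} = - \frac{58827}{\left(88 - 2 i \sqrt{70}\right) - 19121} = - \frac{58827}{-19033 - 2 i \sqrt{70}}$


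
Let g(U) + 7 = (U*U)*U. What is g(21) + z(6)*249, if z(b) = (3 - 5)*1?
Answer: 8756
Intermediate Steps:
z(b) = -2 (z(b) = -2*1 = -2)
g(U) = -7 + U**3 (g(U) = -7 + (U*U)*U = -7 + U**2*U = -7 + U**3)
g(21) + z(6)*249 = (-7 + 21**3) - 2*249 = (-7 + 9261) - 498 = 9254 - 498 = 8756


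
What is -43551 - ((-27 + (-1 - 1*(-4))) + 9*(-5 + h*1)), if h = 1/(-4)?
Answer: -173919/4 ≈ -43480.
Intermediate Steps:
h = -1/4 ≈ -0.25000
-43551 - ((-27 + (-1 - 1*(-4))) + 9*(-5 + h*1)) = -43551 - ((-27 + (-1 - 1*(-4))) + 9*(-5 - 1/4*1)) = -43551 - ((-27 + (-1 + 4)) + 9*(-5 - 1/4)) = -43551 - ((-27 + 3) + 9*(-21/4)) = -43551 - (-24 - 189/4) = -43551 - 1*(-285/4) = -43551 + 285/4 = -173919/4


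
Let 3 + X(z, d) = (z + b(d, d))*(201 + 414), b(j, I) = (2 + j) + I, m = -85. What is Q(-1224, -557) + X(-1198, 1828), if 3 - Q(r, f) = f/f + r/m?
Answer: 7564423/5 ≈ 1.5129e+6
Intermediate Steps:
b(j, I) = 2 + I + j
Q(r, f) = 2 + r/85 (Q(r, f) = 3 - (f/f + r/(-85)) = 3 - (1 + r*(-1/85)) = 3 - (1 - r/85) = 3 + (-1 + r/85) = 2 + r/85)
X(z, d) = 1227 + 615*z + 1230*d (X(z, d) = -3 + (z + (2 + d + d))*(201 + 414) = -3 + (z + (2 + 2*d))*615 = -3 + (2 + z + 2*d)*615 = -3 + (1230 + 615*z + 1230*d) = 1227 + 615*z + 1230*d)
Q(-1224, -557) + X(-1198, 1828) = (2 + (1/85)*(-1224)) + (1227 + 615*(-1198) + 1230*1828) = (2 - 72/5) + (1227 - 736770 + 2248440) = -62/5 + 1512897 = 7564423/5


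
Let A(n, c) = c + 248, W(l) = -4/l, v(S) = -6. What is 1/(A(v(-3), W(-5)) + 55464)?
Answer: 5/278564 ≈ 1.7949e-5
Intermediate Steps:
A(n, c) = 248 + c
1/(A(v(-3), W(-5)) + 55464) = 1/((248 - 4/(-5)) + 55464) = 1/((248 - 4*(-⅕)) + 55464) = 1/((248 + ⅘) + 55464) = 1/(1244/5 + 55464) = 1/(278564/5) = 5/278564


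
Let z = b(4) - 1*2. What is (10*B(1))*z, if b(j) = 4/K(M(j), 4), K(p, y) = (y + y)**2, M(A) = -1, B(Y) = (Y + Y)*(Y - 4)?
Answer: 465/4 ≈ 116.25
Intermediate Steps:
B(Y) = 2*Y*(-4 + Y) (B(Y) = (2*Y)*(-4 + Y) = 2*Y*(-4 + Y))
K(p, y) = 4*y**2 (K(p, y) = (2*y)**2 = 4*y**2)
b(j) = 1/16 (b(j) = 4/((4*4**2)) = 4/((4*16)) = 4/64 = 4*(1/64) = 1/16)
z = -31/16 (z = 1/16 - 1*2 = 1/16 - 2 = -31/16 ≈ -1.9375)
(10*B(1))*z = (10*(2*1*(-4 + 1)))*(-31/16) = (10*(2*1*(-3)))*(-31/16) = (10*(-6))*(-31/16) = -60*(-31/16) = 465/4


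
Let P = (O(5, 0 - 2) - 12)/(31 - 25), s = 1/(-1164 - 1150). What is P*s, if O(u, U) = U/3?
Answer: 19/20826 ≈ 0.00091232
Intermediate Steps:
O(u, U) = U/3 (O(u, U) = U*(⅓) = U/3)
s = -1/2314 (s = 1/(-2314) = -1/2314 ≈ -0.00043215)
P = -19/9 (P = ((0 - 2)/3 - 12)/(31 - 25) = ((⅓)*(-2) - 12)/6 = (-⅔ - 12)*(⅙) = -38/3*⅙ = -19/9 ≈ -2.1111)
P*s = -19/9*(-1/2314) = 19/20826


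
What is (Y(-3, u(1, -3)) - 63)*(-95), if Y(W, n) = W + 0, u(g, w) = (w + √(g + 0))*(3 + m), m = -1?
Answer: 6270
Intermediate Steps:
u(g, w) = 2*w + 2*√g (u(g, w) = (w + √(g + 0))*(3 - 1) = (w + √g)*2 = 2*w + 2*√g)
Y(W, n) = W
(Y(-3, u(1, -3)) - 63)*(-95) = (-3 - 63)*(-95) = -66*(-95) = 6270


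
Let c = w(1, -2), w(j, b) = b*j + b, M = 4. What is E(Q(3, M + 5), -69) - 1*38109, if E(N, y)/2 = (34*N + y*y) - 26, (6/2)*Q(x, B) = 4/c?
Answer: -85985/3 ≈ -28662.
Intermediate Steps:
w(j, b) = b + b*j
c = -4 (c = -2*(1 + 1) = -2*2 = -4)
Q(x, B) = -⅓ (Q(x, B) = (4/(-4))/3 = (4*(-¼))/3 = (⅓)*(-1) = -⅓)
E(N, y) = -52 + 2*y² + 68*N (E(N, y) = 2*((34*N + y*y) - 26) = 2*((34*N + y²) - 26) = 2*((y² + 34*N) - 26) = 2*(-26 + y² + 34*N) = -52 + 2*y² + 68*N)
E(Q(3, M + 5), -69) - 1*38109 = (-52 + 2*(-69)² + 68*(-⅓)) - 1*38109 = (-52 + 2*4761 - 68/3) - 38109 = (-52 + 9522 - 68/3) - 38109 = 28342/3 - 38109 = -85985/3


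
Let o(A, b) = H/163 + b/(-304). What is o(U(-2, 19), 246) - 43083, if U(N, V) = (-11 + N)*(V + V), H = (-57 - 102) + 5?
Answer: -1067467865/24776 ≈ -43085.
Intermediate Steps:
H = -154 (H = -159 + 5 = -154)
U(N, V) = 2*V*(-11 + N) (U(N, V) = (-11 + N)*(2*V) = 2*V*(-11 + N))
o(A, b) = -154/163 - b/304 (o(A, b) = -154/163 + b/(-304) = -154*1/163 + b*(-1/304) = -154/163 - b/304)
o(U(-2, 19), 246) - 43083 = (-154/163 - 1/304*246) - 43083 = (-154/163 - 123/152) - 43083 = -43457/24776 - 43083 = -1067467865/24776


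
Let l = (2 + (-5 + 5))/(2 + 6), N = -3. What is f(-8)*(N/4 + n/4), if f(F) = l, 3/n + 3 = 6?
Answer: -1/8 ≈ -0.12500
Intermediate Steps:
n = 1 (n = 3/(-3 + 6) = 3/3 = 3*(1/3) = 1)
l = 1/4 (l = (2 + 0)/8 = 2*(1/8) = 1/4 ≈ 0.25000)
f(F) = 1/4
f(-8)*(N/4 + n/4) = (-3/4 + 1/4)/4 = (1/4)*(-1/2) = -1/8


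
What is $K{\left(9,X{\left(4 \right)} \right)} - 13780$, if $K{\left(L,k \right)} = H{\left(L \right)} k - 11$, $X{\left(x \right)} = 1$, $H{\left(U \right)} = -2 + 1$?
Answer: $-13792$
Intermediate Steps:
$H{\left(U \right)} = -1$
$K{\left(L,k \right)} = -11 - k$ ($K{\left(L,k \right)} = - k - 11 = -11 - k$)
$K{\left(9,X{\left(4 \right)} \right)} - 13780 = \left(-11 - 1\right) - 13780 = -12 - 13780 = -13792$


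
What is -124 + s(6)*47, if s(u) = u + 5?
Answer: 393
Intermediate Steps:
s(u) = 5 + u
-124 + s(6)*47 = -124 + (5 + 6)*47 = -124 + 11*47 = -124 + 517 = 393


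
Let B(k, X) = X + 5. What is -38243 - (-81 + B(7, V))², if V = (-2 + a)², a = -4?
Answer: -39843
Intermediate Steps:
V = 36 (V = (-2 - 4)² = (-6)² = 36)
B(k, X) = 5 + X
-38243 - (-81 + B(7, V))² = -38243 - (-81 + (5 + 36))² = -38243 - (-81 + 41)² = -38243 - 1*(-40)² = -38243 - 1*1600 = -38243 - 1600 = -39843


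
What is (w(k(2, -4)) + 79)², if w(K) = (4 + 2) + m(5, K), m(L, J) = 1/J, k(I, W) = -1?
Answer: 7056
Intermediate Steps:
w(K) = 6 + 1/K (w(K) = (4 + 2) + 1/K = 6 + 1/K)
(w(k(2, -4)) + 79)² = ((6 + 1/(-1)) + 79)² = ((6 - 1) + 79)² = (5 + 79)² = 84² = 7056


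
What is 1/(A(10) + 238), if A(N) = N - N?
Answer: 1/238 ≈ 0.0042017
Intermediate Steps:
A(N) = 0
1/(A(10) + 238) = 1/(0 + 238) = 1/238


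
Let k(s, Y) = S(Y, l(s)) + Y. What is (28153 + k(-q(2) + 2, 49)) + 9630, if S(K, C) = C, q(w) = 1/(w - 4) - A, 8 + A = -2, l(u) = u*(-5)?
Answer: 75739/2 ≈ 37870.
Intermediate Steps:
l(u) = -5*u
A = -10 (A = -8 - 2 = -10)
q(w) = 10 + 1/(-4 + w) (q(w) = 1/(w - 4) - 1*(-10) = 1/(-4 + w) + 10 = 10 + 1/(-4 + w))
k(s, Y) = Y - 5*s (k(s, Y) = -5*s + Y = Y - 5*s)
(28153 + k(-q(2) + 2, 49)) + 9630 = (28153 + (49 - 5*(-(-39 + 10*2)/(-4 + 2) + 2))) + 9630 = (28153 + (49 - 5*(-(-39 + 20)/(-2) + 2))) + 9630 = (28153 + (49 - 5*(-(-1)*(-19)/2 + 2))) + 9630 = (28153 + (49 - 5*(-1*19/2 + 2))) + 9630 = (28153 + (49 - 5*(-19/2 + 2))) + 9630 = (28153 + (49 - 5*(-15/2))) + 9630 = (28153 + (49 + 75/2)) + 9630 = (28153 + 173/2) + 9630 = 56479/2 + 9630 = 75739/2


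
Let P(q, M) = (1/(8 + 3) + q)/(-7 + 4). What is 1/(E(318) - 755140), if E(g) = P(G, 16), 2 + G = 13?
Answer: -33/24919742 ≈ -1.3243e-6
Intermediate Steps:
G = 11 (G = -2 + 13 = 11)
P(q, M) = -1/33 - q/3 (P(q, M) = (1/11 + q)/(-3) = (1/11 + q)*(-⅓) = -1/33 - q/3)
E(g) = -122/33 (E(g) = -1/33 - ⅓*11 = -1/33 - 11/3 = -122/33)
1/(E(318) - 755140) = 1/(-122/33 - 755140) = 1/(-24919742/33) = -33/24919742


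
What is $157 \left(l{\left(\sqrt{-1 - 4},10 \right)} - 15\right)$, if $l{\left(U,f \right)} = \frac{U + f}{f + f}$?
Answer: $- \frac{4553}{2} + \frac{157 i \sqrt{5}}{20} \approx -2276.5 + 17.553 i$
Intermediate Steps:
$l{\left(U,f \right)} = \frac{U + f}{2 f}$
$157 \left(l{\left(\sqrt{-1 - 4},10 \right)} - 15\right) = 157 \left(\frac{\sqrt{-1 - 4} + 10}{2 \cdot 10} - 15\right) = 157 \left(\frac{1}{2} \cdot \frac{1}{10} \left(\sqrt{-5} + 10\right) - 15\right) = 157 \left(\frac{1}{2} \cdot \frac{1}{10} \left(i \sqrt{5} + 10\right) - 15\right) = 157 \left(\frac{1}{2} \cdot \frac{1}{10} \left(10 + i \sqrt{5}\right) - 15\right) = 157 \left(\left(\frac{1}{2} + \frac{i \sqrt{5}}{20}\right) - 15\right) = 157 \left(- \frac{29}{2} + \frac{i \sqrt{5}}{20}\right) = - \frac{4553}{2} + \frac{157 i \sqrt{5}}{20}$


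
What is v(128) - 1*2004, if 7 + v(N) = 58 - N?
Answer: -2081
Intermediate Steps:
v(N) = 51 - N (v(N) = -7 + (58 - N) = 51 - N)
v(128) - 1*2004 = (51 - 1*128) - 1*2004 = (51 - 128) - 2004 = -77 - 2004 = -2081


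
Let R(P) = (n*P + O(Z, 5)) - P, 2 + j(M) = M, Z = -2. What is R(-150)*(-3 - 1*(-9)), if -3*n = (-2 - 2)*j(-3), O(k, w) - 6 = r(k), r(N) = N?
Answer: 6924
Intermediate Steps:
j(M) = -2 + M
O(k, w) = 6 + k
n = -20/3 (n = -(-2 - 2)*(-2 - 3)/3 = -(-4)*(-5)/3 = -⅓*20 = -20/3 ≈ -6.6667)
R(P) = 4 - 23*P/3 (R(P) = (-20*P/3 + (6 - 2)) - P = (-20*P/3 + 4) - P = (4 - 20*P/3) - P = 4 - 23*P/3)
R(-150)*(-3 - 1*(-9)) = (4 - 23/3*(-150))*(-3 - 1*(-9)) = (4 + 1150)*(-3 + 9) = 1154*6 = 6924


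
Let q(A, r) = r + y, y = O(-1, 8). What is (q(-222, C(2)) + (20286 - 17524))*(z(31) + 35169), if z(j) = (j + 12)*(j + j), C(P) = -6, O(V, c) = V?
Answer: 104235425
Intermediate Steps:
y = -1
q(A, r) = -1 + r (q(A, r) = r - 1 = -1 + r)
z(j) = 2*j*(12 + j) (z(j) = (12 + j)*(2*j) = 2*j*(12 + j))
(q(-222, C(2)) + (20286 - 17524))*(z(31) + 35169) = ((-1 - 6) + (20286 - 17524))*(2*31*(12 + 31) + 35169) = (-7 + 2762)*(2*31*43 + 35169) = 2755*(2666 + 35169) = 2755*37835 = 104235425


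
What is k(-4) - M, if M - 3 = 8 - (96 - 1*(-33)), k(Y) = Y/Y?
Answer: 119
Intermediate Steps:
k(Y) = 1
M = -118 (M = 3 + (8 - (96 - 1*(-33))) = 3 + (8 - (96 + 33)) = 3 + (8 - 1*129) = 3 + (8 - 129) = 3 - 121 = -118)
k(-4) - M = 1 - 1*(-118) = 1 + 118 = 119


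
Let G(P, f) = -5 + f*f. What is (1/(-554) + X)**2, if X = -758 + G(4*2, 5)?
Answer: 167160775609/306916 ≈ 5.4465e+5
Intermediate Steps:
G(P, f) = -5 + f**2
X = -738 (X = -758 + (-5 + 5**2) = -758 + (-5 + 25) = -758 + 20 = -738)
(1/(-554) + X)**2 = (1/(-554) - 738)**2 = (-1/554 - 738)**2 = (-408853/554)**2 = 167160775609/306916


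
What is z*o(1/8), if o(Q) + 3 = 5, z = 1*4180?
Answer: 8360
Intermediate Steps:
z = 4180
o(Q) = 2 (o(Q) = -3 + 5 = 2)
z*o(1/8) = 4180*2 = 8360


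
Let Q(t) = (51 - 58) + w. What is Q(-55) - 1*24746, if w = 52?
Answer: -24701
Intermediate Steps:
Q(t) = 45 (Q(t) = (51 - 58) + 52 = -7 + 52 = 45)
Q(-55) - 1*24746 = 45 - 1*24746 = 45 - 24746 = -24701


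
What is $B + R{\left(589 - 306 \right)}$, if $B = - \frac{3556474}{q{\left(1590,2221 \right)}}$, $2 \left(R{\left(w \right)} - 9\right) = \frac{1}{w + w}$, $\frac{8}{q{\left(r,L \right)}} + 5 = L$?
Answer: $- \frac{1115182203147}{1132} \approx -9.8514 \cdot 10^{8}$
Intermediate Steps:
$q{\left(r,L \right)} = \frac{8}{-5 + L}$
$R{\left(w \right)} = 9 + \frac{1}{4 w}$ ($R{\left(w \right)} = 9 + \frac{1}{2 \left(w + w\right)} = 9 + \frac{1}{2 \cdot 2 w} = 9 + \frac{\frac{1}{2} \frac{1}{w}}{2} = 9 + \frac{1}{4 w}$)
$B = -985143298$ ($B = - \frac{3556474}{8 \frac{1}{-5 + 2221}} = - \frac{3556474}{8 \cdot \frac{1}{2216}} = - 3556474 \frac{1}{\frac{1}{277}} = \left(-3556474\right) 277 = -985143298$)
$B + R{\left(589 - 306 \right)} = -985143298 + \left(9 + \frac{1}{4 \left(589 - 306\right)}\right) = -985143298 + \left(9 + \frac{1}{4 \cdot 283}\right) = -985143298 + \left(9 + \frac{1}{4} \cdot \frac{1}{283}\right) = -985143298 + \left(9 + \frac{1}{1132}\right) = -985143298 + \frac{10189}{1132} = - \frac{1115182203147}{1132}$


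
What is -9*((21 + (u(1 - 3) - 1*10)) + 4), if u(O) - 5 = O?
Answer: -162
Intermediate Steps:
u(O) = 5 + O
-9*((21 + (u(1 - 3) - 1*10)) + 4) = -9*((21 + ((5 + (1 - 3)) - 1*10)) + 4) = -9*((21 + ((5 - 2) - 10)) + 4) = -9*((21 + (3 - 10)) + 4) = -9*((21 - 7) + 4) = -9*(14 + 4) = -9*18 = -162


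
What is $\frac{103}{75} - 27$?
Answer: $- \frac{1922}{75} \approx -25.627$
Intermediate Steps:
$\frac{103}{75} - 27 = - \frac{1922}{75}$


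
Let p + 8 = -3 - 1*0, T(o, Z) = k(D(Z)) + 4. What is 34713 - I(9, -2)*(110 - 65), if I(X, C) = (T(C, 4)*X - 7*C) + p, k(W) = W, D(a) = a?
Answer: 31338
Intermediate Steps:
T(o, Z) = 4 + Z (T(o, Z) = Z + 4 = 4 + Z)
p = -11 (p = -8 + (-3 - 1*0) = -8 + (-3 + 0) = -8 - 3 = -11)
I(X, C) = -11 - 7*C + 8*X (I(X, C) = ((4 + 4)*X - 7*C) - 11 = (8*X - 7*C) - 11 = (-7*C + 8*X) - 11 = -11 - 7*C + 8*X)
34713 - I(9, -2)*(110 - 65) = 34713 - (-11 - 7*(-2) + 8*9)*(110 - 65) = 34713 - (-11 + 14 + 72)*45 = 34713 - 75*45 = 34713 - 1*3375 = 34713 - 3375 = 31338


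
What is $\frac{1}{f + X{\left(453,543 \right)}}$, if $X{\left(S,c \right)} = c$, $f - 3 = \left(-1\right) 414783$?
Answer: $- \frac{1}{414237} \approx -2.4141 \cdot 10^{-6}$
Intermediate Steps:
$f = -414780$ ($f = 3 - 414783 = -414780$)
$\frac{1}{f + X{\left(453,543 \right)}} = \frac{1}{-414780 + 543} = \frac{1}{-414237} = - \frac{1}{414237}$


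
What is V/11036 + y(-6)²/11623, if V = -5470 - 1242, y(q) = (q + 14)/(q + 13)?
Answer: -955489730/1571324993 ≈ -0.60808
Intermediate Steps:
y(q) = (14 + q)/(13 + q)
V = -6712
V/11036 + y(-6)²/11623 = -6712/11036 + ((14 - 6)/(13 - 6))²/11623 = -6712*1/11036 + (8/7)²*(1/11623) = -1678/2759 + ((⅐)*8)²*(1/11623) = -1678/2759 + (8/7)²*(1/11623) = -1678/2759 + (64/49)*(1/11623) = -1678/2759 + 64/569527 = -955489730/1571324993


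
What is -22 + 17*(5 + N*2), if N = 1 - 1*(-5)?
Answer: 267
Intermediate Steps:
N = 6 (N = 1 + 5 = 6)
-22 + 17*(5 + N*2) = -22 + 17*(5 + 6*2) = -22 + 17*(5 + 12) = -22 + 17*17 = -22 + 289 = 267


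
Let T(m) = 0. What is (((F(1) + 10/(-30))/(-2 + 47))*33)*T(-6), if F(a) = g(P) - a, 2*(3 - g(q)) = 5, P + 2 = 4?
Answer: 0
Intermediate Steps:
P = 2 (P = -2 + 4 = 2)
g(q) = ½ (g(q) = 3 - ½*5 = 3 - 5/2 = ½)
F(a) = ½ - a
(((F(1) + 10/(-30))/(-2 + 47))*33)*T(-6) = ((((½ - 1*1) + 10/(-30))/(-2 + 47))*33)*0 = ((((½ - 1) + 10*(-1/30))/45)*33)*0 = (((-½ - ⅓)*(1/45))*33)*0 = (-⅚*1/45*33)*0 = -1/54*33*0 = -11/18*0 = 0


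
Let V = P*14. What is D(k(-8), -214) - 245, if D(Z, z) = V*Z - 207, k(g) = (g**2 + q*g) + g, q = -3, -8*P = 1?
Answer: -592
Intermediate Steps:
P = -1/8 (P = -1/8*1 = -1/8 ≈ -0.12500)
k(g) = g**2 - 2*g (k(g) = (g**2 - 3*g) + g = g**2 - 2*g)
V = -7/4 (V = -1/8*14 = -7/4 ≈ -1.7500)
D(Z, z) = -207 - 7*Z/4 (D(Z, z) = -7*Z/4 - 207 = -207 - 7*Z/4)
D(k(-8), -214) - 245 = (-207 - (-14)*(-2 - 8)) - 245 = (-207 - (-14)*(-10)) - 245 = (-207 - 7/4*80) - 245 = (-207 - 140) - 245 = -347 - 245 = -592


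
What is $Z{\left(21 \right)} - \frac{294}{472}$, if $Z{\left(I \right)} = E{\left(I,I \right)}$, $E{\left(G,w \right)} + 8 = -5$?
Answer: $- \frac{3215}{236} \approx -13.623$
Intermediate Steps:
$E{\left(G,w \right)} = -13$ ($E{\left(G,w \right)} = -8 - 5 = -13$)
$Z{\left(I \right)} = -13$
$Z{\left(21 \right)} - \frac{294}{472} = -13 - \frac{294}{472} = -13 - \frac{147}{236} = - \frac{3215}{236}$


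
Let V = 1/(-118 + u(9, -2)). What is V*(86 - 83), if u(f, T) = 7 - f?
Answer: -1/40 ≈ -0.025000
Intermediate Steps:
V = -1/120 (V = 1/(-118 + (7 - 1*9)) = 1/(-118 + (7 - 9)) = 1/(-118 - 2) = 1/(-120) = -1/120 ≈ -0.0083333)
V*(86 - 83) = -(86 - 83)/120 = -1/120*3 = -1/40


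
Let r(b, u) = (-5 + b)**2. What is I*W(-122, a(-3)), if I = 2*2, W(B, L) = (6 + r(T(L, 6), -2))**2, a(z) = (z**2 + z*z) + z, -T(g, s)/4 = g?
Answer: 71605444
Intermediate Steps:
T(g, s) = -4*g
a(z) = z + 2*z**2 (a(z) = (z**2 + z**2) + z = 2*z**2 + z = z + 2*z**2)
W(B, L) = (6 + (-5 - 4*L)**2)**2
I = 4
I*W(-122, a(-3)) = 4*(6 + (5 + 4*(-3*(1 + 2*(-3))))**2)**2 = 4*(6 + (5 + 4*(-3*(1 - 6)))**2)**2 = 4*(6 + (5 + 4*(-3*(-5)))**2)**2 = 4*(6 + (5 + 4*15)**2)**2 = 4*(6 + (5 + 60)**2)**2 = 4*(6 + 65**2)**2 = 4*(6 + 4225)**2 = 4*4231**2 = 4*17901361 = 71605444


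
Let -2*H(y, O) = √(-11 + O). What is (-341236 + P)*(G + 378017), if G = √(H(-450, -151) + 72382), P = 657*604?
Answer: 21014721064 + 27796*√(289528 - 18*I*√2) ≈ 2.103e+10 - 657.5*I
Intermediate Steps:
H(y, O) = -√(-11 + O)/2
P = 396828
G = √(72382 - 9*I*√2/2) (G = √(-√(-11 - 151)/2 + 72382) = √(-9*I*√2/2 + 72382) = √(72382 - 9*I*√2/2) ≈ 269.04 - 0.012*I)
(-341236 + P)*(G + 378017) = (-341236 + 396828)*(√(289528 - 18*I*√2)/2 + 378017) = 55592*(378017 + √(289528 - 18*I*√2)/2) = 21014721064 + 27796*√(289528 - 18*I*√2)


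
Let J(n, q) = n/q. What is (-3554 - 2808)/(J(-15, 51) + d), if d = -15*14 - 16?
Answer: 108154/3847 ≈ 28.114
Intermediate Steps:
d = -226 (d = -210 - 16 = -226)
(-3554 - 2808)/(J(-15, 51) + d) = (-3554 - 2808)/(-15/51 - 226) = -6362/(-15*1/51 - 226) = -6362/(-5/17 - 226) = -6362/(-3847/17) = -6362*(-17/3847) = 108154/3847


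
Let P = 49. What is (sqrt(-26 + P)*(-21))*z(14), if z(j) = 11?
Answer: -231*sqrt(23) ≈ -1107.8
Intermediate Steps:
(sqrt(-26 + P)*(-21))*z(14) = (sqrt(-26 + 49)*(-21))*11 = (sqrt(23)*(-21))*11 = -21*sqrt(23)*11 = -231*sqrt(23)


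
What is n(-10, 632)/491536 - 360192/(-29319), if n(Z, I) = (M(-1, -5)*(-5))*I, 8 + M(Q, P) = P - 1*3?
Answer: 3719368824/300236333 ≈ 12.388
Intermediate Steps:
M(Q, P) = -11 + P (M(Q, P) = -8 + (P - 1*3) = -8 + (P - 3) = -8 + (-3 + P) = -11 + P)
n(Z, I) = 80*I (n(Z, I) = ((-11 - 5)*(-5))*I = (-16*(-5))*I = 80*I)
n(-10, 632)/491536 - 360192/(-29319) = (80*632)/491536 - 360192/(-29319) = 50560*(1/491536) - 360192*(-1/29319) = 3160/30721 + 120064/9773 = 3719368824/300236333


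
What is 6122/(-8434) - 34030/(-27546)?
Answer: 29593102/58080741 ≈ 0.50952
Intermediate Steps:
6122/(-8434) - 34030/(-27546) = 6122*(-1/8434) - 34030*(-1/27546) = -3061/4217 + 17015/13773 = 29593102/58080741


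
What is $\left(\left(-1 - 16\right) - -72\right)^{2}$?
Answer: $3025$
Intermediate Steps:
$\left(\left(-1 - 16\right) - -72\right)^{2} = \left(\left(-1 - 16\right) + 72\right)^{2} = \left(-17 + 72\right)^{2} = 55^{2} = 3025$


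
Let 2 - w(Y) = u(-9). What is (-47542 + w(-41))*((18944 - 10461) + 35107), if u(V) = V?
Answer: -2071876290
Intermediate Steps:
w(Y) = 11 (w(Y) = 2 - 1*(-9) = 2 + 9 = 11)
(-47542 + w(-41))*((18944 - 10461) + 35107) = (-47542 + 11)*((18944 - 10461) + 35107) = -47531*(8483 + 35107) = -47531*43590 = -2071876290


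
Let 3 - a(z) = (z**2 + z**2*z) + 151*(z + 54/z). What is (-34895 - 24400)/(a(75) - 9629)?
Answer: 1482375/11213993 ≈ 0.13219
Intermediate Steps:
a(z) = 3 - z**2 - z**3 - 8154/z - 151*z (a(z) = 3 - ((z**2 + z**2*z) + 151*(z + 54/z)) = 3 - ((z**2 + z**3) + (151*z + 8154/z)) = 3 - (z**2 + z**3 + 151*z + 8154/z) = 3 + (-z**2 - z**3 - 8154/z - 151*z) = 3 - z**2 - z**3 - 8154/z - 151*z)
(-34895 - 24400)/(a(75) - 9629) = (-34895 - 24400)/((3 - 1*75**2 - 1*75**3 - 8154/75 - 151*75) - 9629) = -59295/((3 - 1*5625 - 1*421875 - 8154*1/75 - 11325) - 9629) = -59295/((3 - 5625 - 421875 - 2718/25 - 11325) - 9629) = -59295/(-10973268/25 - 9629) = -59295/(-11213993/25) = -59295*(-25/11213993) = 1482375/11213993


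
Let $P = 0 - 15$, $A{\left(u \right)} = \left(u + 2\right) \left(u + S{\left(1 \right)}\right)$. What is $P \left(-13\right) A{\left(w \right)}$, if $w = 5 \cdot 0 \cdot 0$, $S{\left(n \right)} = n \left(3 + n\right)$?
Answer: $1560$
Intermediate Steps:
$w = 0$ ($w = 0 \cdot 0 = 0$)
$A{\left(u \right)} = \left(2 + u\right) \left(4 + u\right)$ ($A{\left(u \right)} = \left(u + 2\right) \left(u + 1 \left(3 + 1\right)\right) = \left(2 + u\right) \left(u + 1 \cdot 4\right) = \left(2 + u\right) \left(u + 4\right) = \left(2 + u\right) \left(4 + u\right)$)
$P = -15$
$P \left(-13\right) A{\left(w \right)} = \left(-15\right) \left(-13\right) \left(8 + 0^{2} + 6 \cdot 0\right) = 195 \left(8 + 0 + 0\right) = 195 \cdot 8 = 1560$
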